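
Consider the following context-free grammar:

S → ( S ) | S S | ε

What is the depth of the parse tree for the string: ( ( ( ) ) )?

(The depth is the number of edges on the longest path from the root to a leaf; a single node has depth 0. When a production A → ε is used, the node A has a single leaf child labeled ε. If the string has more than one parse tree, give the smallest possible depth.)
The string is 3 nested pairs. The shallowest parse tree applies S → ( S ) 3 times (one node per nested pair, each a child of the previous) and then S → ε in the middle.
S nodes at depths 0..3, ε leaf at depth 4; parentheses leaves are at depths 1..3.
(Using S → S S with an S → ε child anywhere only adds levels, so it cannot give a shallower tree.)
Depth = 4.

Final answer: 4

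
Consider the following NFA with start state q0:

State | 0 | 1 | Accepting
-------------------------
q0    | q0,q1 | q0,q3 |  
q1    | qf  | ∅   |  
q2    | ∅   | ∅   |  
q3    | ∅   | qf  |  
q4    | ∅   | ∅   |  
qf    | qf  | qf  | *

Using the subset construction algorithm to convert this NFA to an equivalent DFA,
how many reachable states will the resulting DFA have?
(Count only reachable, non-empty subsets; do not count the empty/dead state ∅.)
Start subset: {q0}
{q0}: on 0 → {q0, q1}, on 1 → {q0, q3}
{q0, q1}: on 0 → {q0, q1, qf}, on 1 → {q0, q3}
{q0, q3}: on 0 → {q0, q1}, on 1 → {q0, q3, qf}
{q0, q1, qf}: on 0 → {q0, q1, qf}, on 1 → {q0, q3, qf}
{q0, q3, qf}: on 0 → {q0, q1, qf}, on 1 → {q0, q3, qf}
Reachable non-empty subsets: {q0}, {q0, q1}, {q0, q3}, {q0, q1, qf}, {q0, q3, qf} — 5 in total.

Final answer: 5 states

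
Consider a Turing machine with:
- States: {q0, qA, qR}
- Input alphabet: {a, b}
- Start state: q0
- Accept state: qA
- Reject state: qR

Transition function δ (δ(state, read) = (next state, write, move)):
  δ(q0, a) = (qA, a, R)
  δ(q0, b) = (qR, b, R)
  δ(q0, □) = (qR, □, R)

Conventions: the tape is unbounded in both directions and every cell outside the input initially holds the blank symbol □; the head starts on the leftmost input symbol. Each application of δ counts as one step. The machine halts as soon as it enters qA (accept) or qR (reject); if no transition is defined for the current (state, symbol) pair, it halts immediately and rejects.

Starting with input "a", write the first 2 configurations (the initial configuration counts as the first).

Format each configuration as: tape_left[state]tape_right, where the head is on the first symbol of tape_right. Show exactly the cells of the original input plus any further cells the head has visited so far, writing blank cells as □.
Step 0: [q0]a (head at position 0)
Step 1: δ(q0, a) = (qA, a, R)  ⊢  a[qA]□ (head at position 1)

Final answer: [q0]a ⊢ a[qA]□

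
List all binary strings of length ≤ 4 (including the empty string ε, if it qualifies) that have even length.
Checking every binary string of length 0 to 4:
  Length 0: accepted: ε | rejected: (none)
  Length 1: accepted: (none) | rejected: 0, 1
  Length 2: accepted: 00, 01, 10, 11 | rejected: (none)
  Length 3: accepted: (none) | rejected: 000, 001, 010, 011, 100, 101, 110, 111
  Length 4: accepted: 0000, 0001, 0010, 0011, 0100, 0101, 0110, 0111, 1000, 1001, 1010, 1011, 1100, 1101, 1110, 1111 | rejected: (none)
Total: 21 string(s).

Final answer: ε, 00, 01, 10, 11, 0000, 0001, 0010, 0011, 0100, 0101, 0110, 0111, 1000, 1001, 1010, 1011, 1100, 1101, 1110, 1111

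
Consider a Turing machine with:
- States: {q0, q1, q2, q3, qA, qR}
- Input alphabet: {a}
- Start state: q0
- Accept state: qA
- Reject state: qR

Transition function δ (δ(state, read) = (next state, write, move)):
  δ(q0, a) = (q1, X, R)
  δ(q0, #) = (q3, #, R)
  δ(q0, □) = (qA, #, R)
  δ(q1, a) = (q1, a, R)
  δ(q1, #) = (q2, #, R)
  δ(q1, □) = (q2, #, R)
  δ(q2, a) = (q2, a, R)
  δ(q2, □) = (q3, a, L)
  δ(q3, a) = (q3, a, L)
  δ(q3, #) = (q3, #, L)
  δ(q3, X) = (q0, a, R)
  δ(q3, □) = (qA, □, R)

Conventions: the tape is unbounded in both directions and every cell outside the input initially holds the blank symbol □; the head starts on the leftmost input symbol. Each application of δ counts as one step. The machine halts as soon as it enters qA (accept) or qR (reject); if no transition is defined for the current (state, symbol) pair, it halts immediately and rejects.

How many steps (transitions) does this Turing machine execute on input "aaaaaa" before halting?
Trace (configuration after each step, as tape_left[state]tape_right with head position):
Step 0: [q0]aaaaaa (head at position 0)
Step 1: X[q1]aaaaa (head 1)
Step 2: Xa[q1]aaaa (head 2)
Step 3: Xaa[q1]aaa (head 3)
Step 4: Xaaa[q1]aa (head 4)
Step 5: Xaaaa[q1]a (head 5)
Step 6: Xaaaaa[q1]□ (head 6)
Step 7: Xaaaaa#[q2]□ (head 7)
Step 8: Xaaaaa[q3]#a (head 6)
Step 9: Xaaaa[q3]a#a (head 5)
Step 10: Xaaa[q3]aa#a (head 4)
Step 11: Xaa[q3]aaa#a (head 3)
Step 12: Xa[q3]aaaa#a (head 2)
Step 13: X[q3]aaaaa#a (head 1)
Step 14: [q3]Xaaaaa#a (head 0)
Step 15: a[q0]aaaaa#a (head 1)
Step 16: aX[q1]aaaa#a (head 2)
Step 17: aXa[q1]aaa#a (head 3)
Step 18: aXaa[q1]aa#a (head 4)
Step 19: aXaaa[q1]a#a (head 5)
Step 20: aXaaaa[q1]#a (head 6)
Step 21: aXaaaa#[q2]a (head 7)
Step 22: aXaaaa#a[q2]□ (head 8)
Step 23: aXaaaa#[q3]aa (head 7)
Step 24: aXaaaa[q3]#aa (head 6)
Step 25: aXaaa[q3]a#aa (head 5)
Step 26: aXaa[q3]aa#aa (head 4)
Step 27: aXa[q3]aaa#aa (head 3)
Step 28: aX[q3]aaaa#aa (head 2)
Step 29: a[q3]Xaaaa#aa (head 1)
Step 30: aa[q0]aaaa#aa (head 2)
Step 31: aaX[q1]aaa#aa (head 3)
Step 32: aaXa[q1]aa#aa (head 4)
Step 33: aaXaa[q1]a#aa (head 5)
Step 34: aaXaaa[q1]#aa (head 6)
Step 35: aaXaaa#[q2]aa (head 7)
Step 36: aaXaaa#a[q2]a (head 8)
Step 37: aaXaaa#aa[q2]□ (head 9)
Step 38: aaXaaa#a[q3]aa (head 8)
Step 39: aaXaaa#[q3]aaa (head 7)
Step 40: aaXaaa[q3]#aaa (head 6)
Step 41: aaXaa[q3]a#aaa (head 5)
Step 42: aaXa[q3]aa#aaa (head 4)
Step 43: aaX[q3]aaa#aaa (head 3)
Step 44: aa[q3]Xaaa#aaa (head 2)
Step 45: aaa[q0]aaa#aaa (head 3)
Step 46: aaaX[q1]aa#aaa (head 4)
Step 47: aaaXa[q1]a#aaa (head 5)
Step 48: aaaXaa[q1]#aaa (head 6)
Step 49: aaaXaa#[q2]aaa (head 7)
Step 50: aaaXaa#a[q2]aa (head 8)
Step 51: aaaXaa#aa[q2]a (head 9)
Step 52: aaaXaa#aaa[q2]□ (head 10)
Step 53: aaaXaa#aa[q3]aa (head 9)
Step 54: aaaXaa#a[q3]aaa (head 8)
Step 55: aaaXaa#[q3]aaaa (head 7)
Step 56: aaaXaa[q3]#aaaa (head 6)
Step 57: aaaXa[q3]a#aaaa (head 5)
Step 58: aaaX[q3]aa#aaaa (head 4)
Step 59: aaa[q3]Xaa#aaaa (head 3)
Step 60: aaaa[q0]aa#aaaa (head 4)
Step 61: aaaaX[q1]a#aaaa (head 5)
Step 62: aaaaXa[q1]#aaaa (head 6)
Step 63: aaaaXa#[q2]aaaa (head 7)
Step 64: aaaaXa#a[q2]aaa (head 8)
Step 65: aaaaXa#aa[q2]aa (head 9)
Step 66: aaaaXa#aaa[q2]a (head 10)
Step 67: aaaaXa#aaaa[q2]□ (head 11)
Step 68: aaaaXa#aaa[q3]aa (head 10)
Step 69: aaaaXa#aa[q3]aaa (head 9)
Step 70: aaaaXa#a[q3]aaaa (head 8)
Step 71: aaaaXa#[q3]aaaaa (head 7)
Step 72: aaaaXa[q3]#aaaaa (head 6)
Step 73: aaaaX[q3]a#aaaaa (head 5)
Step 74: aaaa[q3]Xa#aaaaa (head 4)
Step 75: aaaaa[q0]a#aaaaa (head 5)
Step 76: aaaaaX[q1]#aaaaa (head 6)
Step 77: aaaaaX#[q2]aaaaa (head 7)
Step 78: aaaaaX#a[q2]aaaa (head 8)
Step 79: aaaaaX#aa[q2]aaa (head 9)
Step 80: aaaaaX#aaa[q2]aa (head 10)
Step 81: aaaaaX#aaaa[q2]a (head 11)
Step 82: aaaaaX#aaaaa[q2]□ (head 12)
Step 83: aaaaaX#aaaa[q3]aa (head 11)
Step 84: aaaaaX#aaa[q3]aaa (head 10)
Step 85: aaaaaX#aa[q3]aaaa (head 9)
Step 86: aaaaaX#a[q3]aaaaa (head 8)
Step 87: aaaaaX#[q3]aaaaaa (head 7)
Step 88: aaaaaX[q3]#aaaaaa (head 6)
Step 89: aaaaa[q3]X#aaaaaa (head 5)
Step 90: aaaaaa[q0]#aaaaaa (head 6)
Step 91: aaaaaa#[q3]aaaaaa (head 7)
Step 92: aaaaaa[q3]#aaaaaa (head 6)
Step 93: aaaaa[q3]a#aaaaaa (head 5)
Step 94: aaaa[q3]aa#aaaaaa (head 4)
Step 95: aaa[q3]aaa#aaaaaa (head 3)
Step 96: aa[q3]aaaa#aaaaaa (head 2)
Step 97: a[q3]aaaaa#aaaaaa (head 1)
Step 98: [q3]aaaaaa#aaaaaa (head 0)
Step 99: [q3]□aaaaaa#aaaaaa (head -1)
Step 100: □[qA]aaaaaa#aaaaaa (head 0)
The machine is in qA, so it halts and accepts.
Number of transitions executed: 100.

Final answer: 100 steps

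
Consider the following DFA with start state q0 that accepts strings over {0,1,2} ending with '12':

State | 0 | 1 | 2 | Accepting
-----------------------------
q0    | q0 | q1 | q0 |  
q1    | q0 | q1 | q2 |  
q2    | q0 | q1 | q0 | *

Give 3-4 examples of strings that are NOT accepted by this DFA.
Any strings that end in a non-accepting state work; for example:
"000": q0 → q0 → q0 → q0; q0 is not accepting → rejected
"200": q0 → q0 → q0 → q0; q0 is not accepting → rejected
"0222": q0 → q0 → q0 → q0 → q0; q0 is not accepting → rejected
"1102": q0 → q1 → q1 → q0 → q0; q0 is not accepting → rejected

Final answer: "000", "200", "0222", "1102"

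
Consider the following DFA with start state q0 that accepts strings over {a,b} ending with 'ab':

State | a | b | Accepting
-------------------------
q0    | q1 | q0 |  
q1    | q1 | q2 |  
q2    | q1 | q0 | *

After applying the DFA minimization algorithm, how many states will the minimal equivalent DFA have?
All 3 states are reachable from q0, so none can be removed as unreachable.
Table-filling: first mark every (accepting, non-accepting) pair as distinguishable (accepting: {q2}; non-accepting: {q0, q1}).
Round 1: (q0, q1) on 'b' go to q0 and q2, already distinguishable → mark.
Every pair of states is distinguishable, so the DFA is already minimal.
Equivalence classes: {q0}, {q1}, {q2} → 3 states.

Final answer: 3 states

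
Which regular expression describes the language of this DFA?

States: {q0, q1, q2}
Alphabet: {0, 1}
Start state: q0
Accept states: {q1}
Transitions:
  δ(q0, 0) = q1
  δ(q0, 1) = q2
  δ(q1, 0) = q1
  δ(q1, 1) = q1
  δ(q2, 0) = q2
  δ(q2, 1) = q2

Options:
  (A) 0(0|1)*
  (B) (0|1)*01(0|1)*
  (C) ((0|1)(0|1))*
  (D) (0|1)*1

Testing sample strings against the DFA:
  '01' -> accepted
  '10010' -> rejected
  '000' -> accepted
  '101' -> rejected
Checking each option for a counterexample:
  (A) 0(0|1)*: agrees with the DFA on all strings of length ≤ 4
  (B) (0|1)*01(0|1)*: '0' is accepted by the DFA but does not match the regex → eliminated
  (C) ((0|1)(0|1))*: ε is rejected by the DFA but matches the regex → eliminated
  (D) (0|1)*1: '0' is accepted by the DFA but does not match the regex → eliminated
Only (A) 0(0|1)* is consistent with the DFA.

Final answer: (A) 0(0|1)*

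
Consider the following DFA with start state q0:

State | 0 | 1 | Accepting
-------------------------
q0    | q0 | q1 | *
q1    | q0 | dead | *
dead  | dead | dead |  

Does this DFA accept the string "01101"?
Start in q0.
Read '0': q0 → q0
Read '1': q0 → q1
Read '1': q1 → dead
Read '0': dead → dead
Read '1': dead → dead
Final state dead is not accepting, so the string is rejected.

Final answer: No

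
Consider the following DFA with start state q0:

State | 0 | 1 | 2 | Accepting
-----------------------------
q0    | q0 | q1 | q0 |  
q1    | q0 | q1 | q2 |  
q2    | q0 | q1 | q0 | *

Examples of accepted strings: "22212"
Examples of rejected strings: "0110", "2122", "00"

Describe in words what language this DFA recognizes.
strings over {0,1,2} ending with '12'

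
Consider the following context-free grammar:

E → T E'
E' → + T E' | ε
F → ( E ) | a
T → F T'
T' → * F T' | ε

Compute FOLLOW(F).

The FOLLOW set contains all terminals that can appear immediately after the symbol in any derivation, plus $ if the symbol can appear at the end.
Useful FIRST sets: FIRST(E') = {+, ε}, FIRST(T') = {*, ε} (both E' and T' are nullable).
FOLLOW(E): E is the start symbol → $; E appears in F → ( E ) followed by ')' → FOLLOW(E) = {), $}.
FOLLOW(E'): E' appears at the right end of E → T E' and of E' → + T E', so FOLLOW(E') ⊇ FOLLOW(E) (the second occurrence adds nothing new). FOLLOW(E') = {), $}.
FOLLOW(T): in E → T E' and E' → + T E', T is followed by E': add FIRST(E') minus ε = {+}; since E' is nullable, also add FOLLOW(E) and FOLLOW(E') = {), $}. FOLLOW(T) = {+, ), $}.
FOLLOW(T'): T' appears at the right end of T → F T' and of T' → * F T', so FOLLOW(T') = FOLLOW(T) = {+, ), $}.
FOLLOW(F): in T → F T' and T' → * F T', F is followed by T': add FIRST(T') minus ε = {*}; since T' is nullable, also add FOLLOW(T) and FOLLOW(T') = {+, ), $}. FOLLOW(F) = {*, +, ), $}.

Final answer: {$, ), *, +}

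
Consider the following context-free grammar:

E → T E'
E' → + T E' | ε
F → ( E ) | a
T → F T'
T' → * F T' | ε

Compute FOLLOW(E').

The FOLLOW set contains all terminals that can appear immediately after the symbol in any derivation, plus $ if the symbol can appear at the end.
Useful FIRST sets: FIRST(E') = {+, ε}, FIRST(T') = {*, ε} (both E' and T' are nullable).
FOLLOW(E): E is the start symbol → $; E appears in F → ( E ) followed by ')' → FOLLOW(E) = {), $}.
FOLLOW(E'): E' appears at the right end of E → T E' and of E' → + T E', so FOLLOW(E') ⊇ FOLLOW(E) (the second occurrence adds nothing new). FOLLOW(E') = {), $}.

Final answer: {$, )}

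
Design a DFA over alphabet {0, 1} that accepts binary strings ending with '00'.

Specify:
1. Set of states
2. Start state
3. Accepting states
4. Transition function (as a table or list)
One valid DFA (any DFA recognizing the same language is acceptable):
States: {q0, q1, q2}
Start: q0
Accepting: {q2}
Transitions (accepting states marked with *):
State | 0 | 1 | Accepting
-------------------------
q0    | q1 | q0 |  
q1    | q2 | q0 |  
q2    | q2 | q0 | *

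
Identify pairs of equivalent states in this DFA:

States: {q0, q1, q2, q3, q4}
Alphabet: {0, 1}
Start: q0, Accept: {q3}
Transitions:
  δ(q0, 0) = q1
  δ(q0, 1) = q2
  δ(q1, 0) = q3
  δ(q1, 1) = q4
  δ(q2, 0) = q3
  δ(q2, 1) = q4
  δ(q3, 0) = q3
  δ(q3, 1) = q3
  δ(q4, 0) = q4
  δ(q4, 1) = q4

Using the table-filling algorithm:
Round 0 – mark pairs where exactly one state is accepting: (q0,q3), (q1,q3), (q2,q3), (q3,q4)
Round 1 – newly marked: (q0,q1) [on 0: q1 vs q3, already marked]; (q0,q2) [on 0: q1 vs q3, already marked]; (q1,q4) [on 0: q3 vs q4, already marked]; (q2,q4) [on 0: q3 vs q4, already marked]
Round 2 – newly marked: (q0,q4) [on 0: q1 vs q4, already marked]
No further pairs can be marked.
(q1, q2) unmarked: δ(q1,0)=q3, δ(q2,0)=q3; δ(q1,1)=q4, δ(q2,1)=q4 → equivalent
Equivalent pairs: (q1, q2)

Final answer: Equivalent pairs: (q1, q2)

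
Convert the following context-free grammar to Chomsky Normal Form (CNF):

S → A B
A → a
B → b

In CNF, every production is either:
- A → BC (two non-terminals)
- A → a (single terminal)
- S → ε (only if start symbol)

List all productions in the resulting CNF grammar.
The grammar has no ε-productions or unit productions to eliminate.
S → A B is already in CNF (two non-terminals) – keep it.
A → a is already in CNF (single terminal) – keep it.
B → b is already in CNF (single terminal) – keep it.
Resulting CNF grammar (3 productions): A → a; B → b; S → A B

Final answer: A → a; B → b; S → A B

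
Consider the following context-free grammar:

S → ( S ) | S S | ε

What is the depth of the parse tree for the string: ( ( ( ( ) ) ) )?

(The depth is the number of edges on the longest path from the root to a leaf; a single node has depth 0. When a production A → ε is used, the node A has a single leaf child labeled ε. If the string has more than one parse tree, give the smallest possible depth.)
The string is 4 nested pairs. The shallowest parse tree applies S → ( S ) 4 times (one node per nested pair, each a child of the previous) and then S → ε in the middle.
S nodes at depths 0..4, ε leaf at depth 5; parentheses leaves are at depths 1..4.
(Using S → S S with an S → ε child anywhere only adds levels, so it cannot give a shallower tree.)
Depth = 5.

Final answer: 5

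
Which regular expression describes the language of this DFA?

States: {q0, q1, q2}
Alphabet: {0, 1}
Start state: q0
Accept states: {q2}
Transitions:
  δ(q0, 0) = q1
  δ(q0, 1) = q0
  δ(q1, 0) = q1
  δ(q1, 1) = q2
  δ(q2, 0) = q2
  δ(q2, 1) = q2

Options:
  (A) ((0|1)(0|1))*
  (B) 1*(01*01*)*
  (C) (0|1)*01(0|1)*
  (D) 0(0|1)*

Testing sample strings against the DFA:
  '1101' -> accepted
  '11010' -> accepted
  '01011' -> accepted
  '001' -> accepted
Checking each option for a counterexample:
  (A) ((0|1)(0|1))*: ε is rejected by the DFA but matches the regex → eliminated
  (B) 1*(01*01*)*: ε is rejected by the DFA but matches the regex → eliminated
  (C) (0|1)*01(0|1)*: agrees with the DFA on all strings of length ≤ 4
  (D) 0(0|1)*: '0' is rejected by the DFA but matches the regex → eliminated
Only (C) (0|1)*01(0|1)* is consistent with the DFA.

Final answer: (C) (0|1)*01(0|1)*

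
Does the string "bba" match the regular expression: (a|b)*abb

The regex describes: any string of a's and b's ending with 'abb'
No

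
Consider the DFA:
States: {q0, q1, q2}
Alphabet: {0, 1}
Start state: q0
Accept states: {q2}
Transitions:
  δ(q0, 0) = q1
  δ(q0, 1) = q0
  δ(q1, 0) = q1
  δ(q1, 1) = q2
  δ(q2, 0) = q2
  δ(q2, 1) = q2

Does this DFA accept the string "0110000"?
Processing string "0110000":
  q0 --0--> q1
  q1 --1--> q2
  q2 --1--> q2
  q2 --0--> q2
  q2 --0--> q2
  q2 --0--> q2
  q2 --0--> q2
Final state: q2
Accept states: {q2}
q2 is an accept state, so the string is accepted.

Final answer: Yes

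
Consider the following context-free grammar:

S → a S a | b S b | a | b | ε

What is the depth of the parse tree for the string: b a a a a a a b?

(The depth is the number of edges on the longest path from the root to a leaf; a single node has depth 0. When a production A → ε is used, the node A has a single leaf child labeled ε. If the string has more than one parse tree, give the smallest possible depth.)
The string has even length 8, so its (unique) parse tree peels off matching outer symbols: S → b S b, S → a S a, S → a S a, S → a S a, and finally S → ε for the empty middle.
The S nodes are at depths 0..4; the ε leaf under the innermost S is at depth 5 (terminal leaves are at depths 1..4).
Depth = 5.

Final answer: 5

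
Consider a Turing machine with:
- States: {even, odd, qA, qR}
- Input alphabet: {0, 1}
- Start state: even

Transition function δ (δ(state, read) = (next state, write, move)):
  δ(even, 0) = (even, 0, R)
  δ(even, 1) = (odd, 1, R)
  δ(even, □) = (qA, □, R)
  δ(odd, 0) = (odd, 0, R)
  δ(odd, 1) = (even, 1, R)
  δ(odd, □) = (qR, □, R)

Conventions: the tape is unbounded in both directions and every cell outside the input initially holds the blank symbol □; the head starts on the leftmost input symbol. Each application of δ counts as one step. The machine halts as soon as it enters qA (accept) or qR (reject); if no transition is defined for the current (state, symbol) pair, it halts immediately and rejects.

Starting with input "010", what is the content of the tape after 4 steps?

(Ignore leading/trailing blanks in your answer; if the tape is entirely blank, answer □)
Step 0: [even]010 (head at position 0)
Step 1: δ(even, 0) = (even, 0, R)  ⊢  0[even]10 (head at position 1)
Step 2: δ(even, 1) = (odd, 1, R)  ⊢  01[odd]0 (head at position 2)
Step 3: δ(odd, 0) = (odd, 0, R)  ⊢  010[odd]□ (head at position 3)
Step 4: δ(odd, □) = (qR, □, R)  ⊢  010□[qR]□ (head at position 4)
Tape after 4 steps (ignoring surrounding blanks): 010

Final answer: Tape: 010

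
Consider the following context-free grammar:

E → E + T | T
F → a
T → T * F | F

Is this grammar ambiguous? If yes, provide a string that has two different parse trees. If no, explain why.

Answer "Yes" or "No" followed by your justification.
This is the standard stratified expression grammar: '+' is introduced only by the left-recursive rule E → E + T and '*' only by the left-recursive rule T → T * F, with F → a. For any string, the last '+' must be the one produced at the root E (everything after it is a T containing no '+'), and likewise within each T the last '*' is produced at its root. This fixes the parse tree uniquely (left-associative, '*' binding tighter than '+'), so every string has exactly one parse tree.

Final answer: No - the grammar is unambiguous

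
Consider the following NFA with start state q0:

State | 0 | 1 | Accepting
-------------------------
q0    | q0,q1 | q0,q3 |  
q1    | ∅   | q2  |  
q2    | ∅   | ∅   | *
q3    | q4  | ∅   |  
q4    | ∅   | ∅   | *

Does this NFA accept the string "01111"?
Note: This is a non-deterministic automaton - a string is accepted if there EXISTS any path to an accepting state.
Track the set of states the NFA could be in: start {q0}
Read '0': {q0} → {q0, q1}
Read '1': {q0, q1} → {q0, q2, q3}
Read '1': {q0, q2, q3} → {q0, q3}
Read '1': {q0, q3} → {q0, q3}
Read '1': {q0, q3} → {q0, q3}
Final set {q0, q3} contains no accepting state → rejected.

Final answer: No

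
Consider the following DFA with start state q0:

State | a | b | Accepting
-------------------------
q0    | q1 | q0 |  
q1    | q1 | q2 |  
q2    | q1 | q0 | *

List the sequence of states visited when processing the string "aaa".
q0 → q1 → q1 → q1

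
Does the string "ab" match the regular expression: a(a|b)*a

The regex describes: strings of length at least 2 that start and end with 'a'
No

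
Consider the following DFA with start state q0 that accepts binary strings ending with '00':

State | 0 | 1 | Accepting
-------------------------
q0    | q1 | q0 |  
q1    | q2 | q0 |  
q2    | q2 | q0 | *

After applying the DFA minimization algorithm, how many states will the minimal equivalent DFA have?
All 3 states are reachable from q0, so none can be removed as unreachable.
Table-filling: first mark every (accepting, non-accepting) pair as distinguishable (accepting: {q2}; non-accepting: {q0, q1}).
Round 1: (q0, q1) on '0' go to q1 and q2, already distinguishable → mark.
Every pair of states is distinguishable, so the DFA is already minimal.
Equivalence classes: {q0}, {q1}, {q2} → 3 states.

Final answer: 3 states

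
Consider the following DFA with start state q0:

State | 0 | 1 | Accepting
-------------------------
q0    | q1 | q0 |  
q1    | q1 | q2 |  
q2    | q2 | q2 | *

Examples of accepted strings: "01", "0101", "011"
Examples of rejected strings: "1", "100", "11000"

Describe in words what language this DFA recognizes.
binary strings containing '01' as a substring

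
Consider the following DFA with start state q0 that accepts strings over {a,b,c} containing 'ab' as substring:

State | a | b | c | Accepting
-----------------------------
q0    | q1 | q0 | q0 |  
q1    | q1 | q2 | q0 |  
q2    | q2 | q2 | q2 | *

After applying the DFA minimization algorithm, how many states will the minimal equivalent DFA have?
All 3 states are reachable from q0, so none can be removed as unreachable.
Table-filling: first mark every (accepting, non-accepting) pair as distinguishable (accepting: {q2}; non-accepting: {q0, q1}).
Round 1: (q0, q1) on 'b' go to q0 and q2, already distinguishable → mark.
Every pair of states is distinguishable, so the DFA is already minimal.
Equivalence classes: {q0}, {q1}, {q2} → 3 states.

Final answer: 3 states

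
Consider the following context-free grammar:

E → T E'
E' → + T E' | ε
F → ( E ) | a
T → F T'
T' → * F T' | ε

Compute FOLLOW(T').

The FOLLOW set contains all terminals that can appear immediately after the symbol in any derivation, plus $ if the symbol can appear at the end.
Useful FIRST sets: FIRST(E') = {+, ε}, FIRST(T') = {*, ε} (both E' and T' are nullable).
FOLLOW(E): E is the start symbol → $; E appears in F → ( E ) followed by ')' → FOLLOW(E) = {), $}.
FOLLOW(E'): E' appears at the right end of E → T E' and of E' → + T E', so FOLLOW(E') ⊇ FOLLOW(E) (the second occurrence adds nothing new). FOLLOW(E') = {), $}.
FOLLOW(T): in E → T E' and E' → + T E', T is followed by E': add FIRST(E') minus ε = {+}; since E' is nullable, also add FOLLOW(E) and FOLLOW(E') = {), $}. FOLLOW(T) = {+, ), $}.
FOLLOW(T'): T' appears at the right end of T → F T' and of T' → * F T', so FOLLOW(T') = FOLLOW(T) = {+, ), $}.

Final answer: {$, ), +}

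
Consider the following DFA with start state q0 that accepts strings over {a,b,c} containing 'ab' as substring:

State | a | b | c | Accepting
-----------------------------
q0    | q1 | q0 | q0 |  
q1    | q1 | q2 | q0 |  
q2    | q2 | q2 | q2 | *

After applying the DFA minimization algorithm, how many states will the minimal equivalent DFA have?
All 3 states are reachable from q0, so none can be removed as unreachable.
Table-filling: first mark every (accepting, non-accepting) pair as distinguishable (accepting: {q2}; non-accepting: {q0, q1}).
Round 1: (q0, q1) on 'b' go to q0 and q2, already distinguishable → mark.
Every pair of states is distinguishable, so the DFA is already minimal.
Equivalence classes: {q0}, {q1}, {q2} → 3 states.

Final answer: 3 states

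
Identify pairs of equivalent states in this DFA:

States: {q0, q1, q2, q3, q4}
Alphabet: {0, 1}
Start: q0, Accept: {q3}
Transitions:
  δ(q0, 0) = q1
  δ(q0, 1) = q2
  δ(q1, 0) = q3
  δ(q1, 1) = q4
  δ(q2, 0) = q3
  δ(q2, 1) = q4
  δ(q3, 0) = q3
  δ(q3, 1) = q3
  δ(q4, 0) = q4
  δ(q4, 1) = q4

Using the table-filling algorithm:
Round 0 – mark pairs where exactly one state is accepting: (q0,q3), (q1,q3), (q2,q3), (q3,q4)
Round 1 – newly marked: (q0,q1) [on 0: q1 vs q3, already marked]; (q0,q2) [on 0: q1 vs q3, already marked]; (q1,q4) [on 0: q3 vs q4, already marked]; (q2,q4) [on 0: q3 vs q4, already marked]
Round 2 – newly marked: (q0,q4) [on 0: q1 vs q4, already marked]
No further pairs can be marked.
(q1, q2) unmarked: δ(q1,0)=q3, δ(q2,0)=q3; δ(q1,1)=q4, δ(q2,1)=q4 → equivalent
Equivalent pairs: (q1, q2)

Final answer: Equivalent pairs: (q1, q2)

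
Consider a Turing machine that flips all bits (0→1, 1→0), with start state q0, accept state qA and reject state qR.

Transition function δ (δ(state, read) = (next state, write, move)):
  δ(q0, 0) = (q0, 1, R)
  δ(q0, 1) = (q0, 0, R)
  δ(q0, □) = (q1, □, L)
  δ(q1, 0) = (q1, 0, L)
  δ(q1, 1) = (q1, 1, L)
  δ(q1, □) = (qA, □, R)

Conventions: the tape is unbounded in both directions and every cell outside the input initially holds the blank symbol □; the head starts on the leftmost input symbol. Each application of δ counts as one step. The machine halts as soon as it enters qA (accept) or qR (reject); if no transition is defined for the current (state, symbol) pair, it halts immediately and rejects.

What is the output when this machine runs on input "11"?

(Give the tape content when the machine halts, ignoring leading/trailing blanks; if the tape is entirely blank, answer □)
Step 0: [q0]11 (head at position 0)
Step 1: δ(q0, 1) = (q0, 0, R)  ⊢  0[q0]1 (head at position 1)
Step 2: δ(q0, 1) = (q0, 0, R)  ⊢  00[q0]□ (head at position 2)
Step 3: δ(q0, □) = (q1, □, L)  ⊢  0[q1]0□ (head at position 1)
Step 4: δ(q1, 0) = (q1, 0, L)  ⊢  [q1]00□ (head at position 0)
Step 5: δ(q1, 0) = (q1, 0, L)  ⊢  [q1]□00□ (head at position -1)
Step 6: δ(q1, □) = (qA, □, R)  ⊢  □[qA]00□ (head at position 0)
The machine is in qA, so it halts and accepts.
Tape content when halted (ignoring surrounding blanks): 00

Final answer: Output: 00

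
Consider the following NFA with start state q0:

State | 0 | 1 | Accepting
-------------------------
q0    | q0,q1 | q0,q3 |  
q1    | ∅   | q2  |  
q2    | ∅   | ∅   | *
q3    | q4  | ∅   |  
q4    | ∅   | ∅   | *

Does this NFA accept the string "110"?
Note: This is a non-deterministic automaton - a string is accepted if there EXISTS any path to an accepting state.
Track the set of states the NFA could be in: start {q0}
Read '1': {q0} → {q0, q3}
Read '1': {q0, q3} → {q0, q3}
Read '0': {q0, q3} → {q0, q1, q4}
Final set {q0, q1, q4} contains accepting state(s) {q4} → accepted.

Final answer: Yes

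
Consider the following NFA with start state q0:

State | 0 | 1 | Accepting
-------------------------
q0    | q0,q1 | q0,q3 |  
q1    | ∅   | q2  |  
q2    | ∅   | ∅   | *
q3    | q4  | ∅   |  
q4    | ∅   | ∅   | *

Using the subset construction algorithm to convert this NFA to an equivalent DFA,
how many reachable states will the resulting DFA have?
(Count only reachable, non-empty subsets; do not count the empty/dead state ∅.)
Start subset: {q0}
{q0}: on 0 → {q0, q1}, on 1 → {q0, q3}
{q0, q1}: on 0 → {q0, q1}, on 1 → {q0, q2, q3}
{q0, q3}: on 0 → {q0, q1, q4}, on 1 → {q0, q3}
{q0, q2, q3}: on 0 → {q0, q1, q4}, on 1 → {q0, q3}
{q0, q1, q4}: on 0 → {q0, q1}, on 1 → {q0, q2, q3}
Reachable non-empty subsets: {q0}, {q0, q1}, {q0, q3}, {q0, q2, q3}, {q0, q1, q4} — 5 in total.

Final answer: 5 states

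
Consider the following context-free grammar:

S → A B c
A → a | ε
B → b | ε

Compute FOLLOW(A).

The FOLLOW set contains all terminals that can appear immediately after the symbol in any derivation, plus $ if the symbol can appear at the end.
A occurs in S → A B c followed by B c. Add FIRST(B) minus ε = {b}; B is nullable (B → ε), so what follows B can also follow A: the terminal c. FOLLOW(A) = {b, c}.

Final answer: {b, c}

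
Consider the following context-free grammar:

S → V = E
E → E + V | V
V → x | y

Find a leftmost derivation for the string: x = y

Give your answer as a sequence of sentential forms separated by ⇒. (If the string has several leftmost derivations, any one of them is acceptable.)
Start with S.
Step 1: the leftmost non-terminal is S; apply S → V = E:  V = E
Step 2: the leftmost non-terminal is V; apply V → x:  x = E
Step 3: the leftmost non-terminal is E; apply E → V:  x = V
Step 4: the leftmost non-terminal is V; apply V → y:  x = y

Final answer: S ⇒ V = E ⇒ x = E ⇒ x = V ⇒ x = y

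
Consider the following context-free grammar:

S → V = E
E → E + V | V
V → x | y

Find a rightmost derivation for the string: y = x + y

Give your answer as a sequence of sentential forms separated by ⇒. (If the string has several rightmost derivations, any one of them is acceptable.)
Start with S.
Step 1: the rightmost non-terminal is S; apply S → V = E:  V = E
Step 2: the rightmost non-terminal is E; apply E → E + V:  V = E + V
Step 3: the rightmost non-terminal is V; apply V → y:  V = E + y
Step 4: the rightmost non-terminal is E; apply E → V:  V = V + y
Step 5: the rightmost non-terminal is V; apply V → x:  V = x + y
Step 6: the rightmost non-terminal is V; apply V → y:  y = x + y

Final answer: S ⇒ V = E ⇒ V = E + V ⇒ V = E + y ⇒ V = V + y ⇒ V = x + y ⇒ y = x + y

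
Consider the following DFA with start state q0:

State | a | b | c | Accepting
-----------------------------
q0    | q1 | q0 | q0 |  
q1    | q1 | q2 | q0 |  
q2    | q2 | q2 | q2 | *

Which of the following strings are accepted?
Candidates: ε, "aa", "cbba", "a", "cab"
ε: q0; q0 is not accepting → rejected
"aa": q0 → q1 → q1; q1 is not accepting → rejected
"cbba": q0 → q0 → q0 → q0 → q1; q1 is not accepting → rejected
"a": q0 → q1; q1 is not accepting → rejected
"cab": q0 → q0 → q1 → q2; q2 is accepting → accepted

Final answer: "cab"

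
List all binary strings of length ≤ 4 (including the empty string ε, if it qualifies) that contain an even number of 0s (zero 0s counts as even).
Checking every binary string of length 0 to 4:
  Length 0: accepted: ε | rejected: (none)
  Length 1: accepted: 1 | rejected: 0
  Length 2: accepted: 00, 11 | rejected: 01, 10
  Length 3: accepted: 001, 010, 100, 111 | rejected: 000, 011, 101, 110
  Length 4: accepted: 0000, 0011, 0101, 0110, 1001, 1010, 1100, 1111 | rejected: 0001, 0010, 0100, 0111, 1000, 1011, 1101, 1110
Total: 16 string(s).

Final answer: ε, 1, 00, 11, 001, 010, 100, 111, 0000, 0011, 0101, 0110, 1001, 1010, 1100, 1111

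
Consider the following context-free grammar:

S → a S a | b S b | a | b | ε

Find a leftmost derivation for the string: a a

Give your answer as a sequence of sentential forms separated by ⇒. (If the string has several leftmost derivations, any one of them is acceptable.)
Start with S.
Step 1: the leftmost non-terminal is S; apply S → a S a:  a S a
Step 2: the leftmost non-terminal is S; apply S → ε:  a a

Final answer: S ⇒ a S a ⇒ a a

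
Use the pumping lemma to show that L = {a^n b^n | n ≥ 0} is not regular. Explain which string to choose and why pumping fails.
Language: L = {a^n b^n | n ≥ 0} (equal numbers of a's followed by b's)
Step 1: Assume for contradiction that L is regular, with pumping length p.
Step 2: Choose s = a^p b^p. Then s ∈ L (it has p a's followed by p b's) and |s| ≥ p.
Step 3: Consider any decomposition s = xyz with |xy| ≤ p and |y| > 0. Since |xy| ≤ p and the first p symbols of s are all a's, y = a^k for some k with 1 ≤ k ≤ p.
Step 4: Pumping up (i = 2): xy²z = a^(p+k) b^p, which has more a's than b's, so xy²z ∉ L.
This contradicts the pumping lemma, so L is not regular.

Final answer: Choose s = a^p b^p. Since |xy| ≤ p, y = a^k with k ≥ 1. Then xy²z = a^(p+k) b^p ∉ L.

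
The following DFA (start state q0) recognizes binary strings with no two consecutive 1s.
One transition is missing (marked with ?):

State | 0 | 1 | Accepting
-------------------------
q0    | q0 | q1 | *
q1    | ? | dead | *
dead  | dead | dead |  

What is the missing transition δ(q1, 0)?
q0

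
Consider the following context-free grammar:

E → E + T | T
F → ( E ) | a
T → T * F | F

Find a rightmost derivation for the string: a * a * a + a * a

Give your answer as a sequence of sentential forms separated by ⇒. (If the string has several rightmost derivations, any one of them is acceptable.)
Start with E.
Step 1: the rightmost non-terminal is E; apply E → E + T:  E + T
Step 2: the rightmost non-terminal is T; apply T → T * F:  E + T * F
Step 3: the rightmost non-terminal is F; apply F → a:  E + T * a
Step 4: the rightmost non-terminal is T; apply T → F:  E + F * a
Step 5: the rightmost non-terminal is F; apply F → a:  E + a * a
Step 6: the rightmost non-terminal is E; apply E → T:  T + a * a
Step 7: the rightmost non-terminal is T; apply T → T * F:  T * F + a * a
Step 8: the rightmost non-terminal is F; apply F → a:  T * a + a * a
Step 9: the rightmost non-terminal is T; apply T → T * F:  T * F * a + a * a
Step 10: the rightmost non-terminal is F; apply F → a:  T * a * a + a * a
Step 11: the rightmost non-terminal is T; apply T → F:  F * a * a + a * a
Step 12: the rightmost non-terminal is F; apply F → a:  a * a * a + a * a

Final answer: E ⇒ E + T ⇒ E + T * F ⇒ E + T * a ⇒ E + F * a ⇒ E + a * a ⇒ T + a * a ⇒ T * F + a * a ⇒ T * a + a * a ⇒ T * F * a + a * a ⇒ T * a * a + a * a ⇒ F * a * a + a * a ⇒ a * a * a + a * a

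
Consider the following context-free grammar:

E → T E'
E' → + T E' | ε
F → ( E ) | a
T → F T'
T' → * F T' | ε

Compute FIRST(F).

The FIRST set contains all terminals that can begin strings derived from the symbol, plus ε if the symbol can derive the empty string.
FIRST(F): F → ( E ) contributes '(' and F → a contributes 'a', so FIRST(F) = {(, a}. F is not nullable.

Final answer: {(, a}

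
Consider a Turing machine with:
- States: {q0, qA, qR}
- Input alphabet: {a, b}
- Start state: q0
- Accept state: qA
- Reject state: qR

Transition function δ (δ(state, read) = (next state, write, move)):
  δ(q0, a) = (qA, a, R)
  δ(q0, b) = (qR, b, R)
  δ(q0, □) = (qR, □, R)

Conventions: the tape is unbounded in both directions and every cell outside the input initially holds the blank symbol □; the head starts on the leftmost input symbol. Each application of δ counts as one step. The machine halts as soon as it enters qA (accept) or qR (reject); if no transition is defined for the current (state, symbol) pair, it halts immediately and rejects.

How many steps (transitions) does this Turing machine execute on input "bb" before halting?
Step 0: [q0]bb (head at position 0)
Step 1: δ(q0, b) = (qR, b, R)  ⊢  b[qR]b (head at position 1)
The machine is in qR, so it halts and rejects.
Number of transitions executed: 1.

Final answer: 1 steps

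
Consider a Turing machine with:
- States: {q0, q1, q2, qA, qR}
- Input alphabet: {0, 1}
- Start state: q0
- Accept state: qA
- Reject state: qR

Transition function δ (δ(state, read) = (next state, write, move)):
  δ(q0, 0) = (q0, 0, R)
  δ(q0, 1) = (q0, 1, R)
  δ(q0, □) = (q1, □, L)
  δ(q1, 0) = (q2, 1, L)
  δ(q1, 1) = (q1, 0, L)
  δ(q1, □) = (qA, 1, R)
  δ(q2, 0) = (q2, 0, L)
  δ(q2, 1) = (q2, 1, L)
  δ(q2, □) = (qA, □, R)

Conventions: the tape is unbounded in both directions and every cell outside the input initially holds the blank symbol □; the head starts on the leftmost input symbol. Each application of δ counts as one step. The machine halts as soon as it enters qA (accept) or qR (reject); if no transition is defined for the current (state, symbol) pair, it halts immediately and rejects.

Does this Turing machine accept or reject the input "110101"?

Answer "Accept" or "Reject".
Step 0: [q0]110101 (head at position 0)
Step 1: δ(q0, 1) = (q0, 1, R)  ⊢  1[q0]10101 (head at position 1)
Step 2: δ(q0, 1) = (q0, 1, R)  ⊢  11[q0]0101 (head at position 2)
Step 3: δ(q0, 0) = (q0, 0, R)  ⊢  110[q0]101 (head at position 3)
Step 4: δ(q0, 1) = (q0, 1, R)  ⊢  1101[q0]01 (head at position 4)
Step 5: δ(q0, 0) = (q0, 0, R)  ⊢  11010[q0]1 (head at position 5)
Step 6: δ(q0, 1) = (q0, 1, R)  ⊢  110101[q0]□ (head at position 6)
Step 7: δ(q0, □) = (q1, □, L)  ⊢  11010[q1]1□ (head at position 5)
Step 8: δ(q1, 1) = (q1, 0, L)  ⊢  1101[q1]00□ (head at position 4)
Step 9: δ(q1, 0) = (q2, 1, L)  ⊢  110[q2]110□ (head at position 3)
Step 10: δ(q2, 1) = (q2, 1, L)  ⊢  11[q2]0110□ (head at position 2)
Step 11: δ(q2, 0) = (q2, 0, L)  ⊢  1[q2]10110□ (head at position 1)
Step 12: δ(q2, 1) = (q2, 1, L)  ⊢  [q2]110110□ (head at position 0)
Step 13: δ(q2, 1) = (q2, 1, L)  ⊢  [q2]□110110□ (head at position -1)
Step 14: δ(q2, □) = (qA, □, R)  ⊢  □[qA]110110□ (head at position 0)
The machine is in qA, so it halts and accepts.

Final answer: Accept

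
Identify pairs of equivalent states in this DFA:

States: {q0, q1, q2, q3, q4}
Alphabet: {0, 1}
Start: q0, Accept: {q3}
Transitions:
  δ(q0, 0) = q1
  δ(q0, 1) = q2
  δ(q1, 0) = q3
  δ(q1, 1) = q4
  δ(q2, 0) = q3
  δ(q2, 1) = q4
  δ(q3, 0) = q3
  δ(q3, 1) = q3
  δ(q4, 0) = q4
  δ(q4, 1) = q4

Using the table-filling algorithm:
Round 0 – mark pairs where exactly one state is accepting: (q0,q3), (q1,q3), (q2,q3), (q3,q4)
Round 1 – newly marked: (q0,q1) [on 0: q1 vs q3, already marked]; (q0,q2) [on 0: q1 vs q3, already marked]; (q1,q4) [on 0: q3 vs q4, already marked]; (q2,q4) [on 0: q3 vs q4, already marked]
Round 2 – newly marked: (q0,q4) [on 0: q1 vs q4, already marked]
No further pairs can be marked.
(q1, q2) unmarked: δ(q1,0)=q3, δ(q2,0)=q3; δ(q1,1)=q4, δ(q2,1)=q4 → equivalent
Equivalent pairs: (q1, q2)

Final answer: Equivalent pairs: (q1, q2)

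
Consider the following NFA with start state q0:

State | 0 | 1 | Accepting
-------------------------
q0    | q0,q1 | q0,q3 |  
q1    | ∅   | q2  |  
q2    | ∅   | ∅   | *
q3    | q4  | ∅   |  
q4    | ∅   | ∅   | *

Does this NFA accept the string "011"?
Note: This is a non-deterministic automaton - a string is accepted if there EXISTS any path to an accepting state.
Track the set of states the NFA could be in: start {q0}
Read '0': {q0} → {q0, q1}
Read '1': {q0, q1} → {q0, q2, q3}
Read '1': {q0, q2, q3} → {q0, q3}
Final set {q0, q3} contains no accepting state → rejected.

Final answer: No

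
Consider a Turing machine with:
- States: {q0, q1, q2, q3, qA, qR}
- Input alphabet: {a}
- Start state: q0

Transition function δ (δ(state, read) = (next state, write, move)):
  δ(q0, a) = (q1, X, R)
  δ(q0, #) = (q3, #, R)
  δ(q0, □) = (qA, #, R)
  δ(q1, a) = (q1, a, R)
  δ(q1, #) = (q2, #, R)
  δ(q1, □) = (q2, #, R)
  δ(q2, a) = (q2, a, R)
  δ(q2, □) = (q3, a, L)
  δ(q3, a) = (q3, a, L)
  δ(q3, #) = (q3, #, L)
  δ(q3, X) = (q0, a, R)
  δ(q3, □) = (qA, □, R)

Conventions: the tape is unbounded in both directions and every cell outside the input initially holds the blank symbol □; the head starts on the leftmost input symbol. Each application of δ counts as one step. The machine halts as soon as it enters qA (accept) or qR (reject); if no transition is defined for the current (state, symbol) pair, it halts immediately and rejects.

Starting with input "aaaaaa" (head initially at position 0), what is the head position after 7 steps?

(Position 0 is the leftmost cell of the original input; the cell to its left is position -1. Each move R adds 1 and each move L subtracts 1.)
Step 0: [q0]aaaaaa (head at position 0)
Step 1: δ(q0, a) = (q1, X, R)  ⊢  X[q1]aaaaa (head at position 1)
Step 2: δ(q1, a) = (q1, a, R)  ⊢  Xa[q1]aaaa (head at position 2)
Step 3: δ(q1, a) = (q1, a, R)  ⊢  Xaa[q1]aaa (head at position 3)
Step 4: δ(q1, a) = (q1, a, R)  ⊢  Xaaa[q1]aa (head at position 4)
Step 5: δ(q1, a) = (q1, a, R)  ⊢  Xaaaa[q1]a (head at position 5)
Step 6: δ(q1, a) = (q1, a, R)  ⊢  Xaaaaa[q1]□ (head at position 6)
Step 7: δ(q1, □) = (q2, #, R)  ⊢  Xaaaaa#[q2]□ (head at position 7)
Head position after 7 steps: 7

Final answer: Position 7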